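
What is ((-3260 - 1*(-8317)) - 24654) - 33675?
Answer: -53272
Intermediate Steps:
((-3260 - 1*(-8317)) - 24654) - 33675 = ((-3260 + 8317) - 24654) - 33675 = (5057 - 24654) - 33675 = -19597 - 33675 = -53272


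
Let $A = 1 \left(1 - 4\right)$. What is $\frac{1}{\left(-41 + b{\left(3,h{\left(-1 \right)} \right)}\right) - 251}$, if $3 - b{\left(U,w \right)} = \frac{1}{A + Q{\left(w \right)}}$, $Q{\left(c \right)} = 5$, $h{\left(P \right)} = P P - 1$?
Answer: $- \frac{2}{579} \approx -0.0034542$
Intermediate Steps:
$h{\left(P \right)} = -1 + P^{2}$ ($h{\left(P \right)} = P^{2} - 1 = -1 + P^{2}$)
$A = -3$ ($A = 1 \left(-3\right) = -3$)
$b{\left(U,w \right)} = \frac{5}{2}$ ($b{\left(U,w \right)} = 3 - \frac{1}{-3 + 5} = 3 - \frac{1}{2} = \frac{5}{2}$)
$\frac{1}{\left(-41 + b{\left(3,h{\left(-1 \right)} \right)}\right) - 251} = \frac{1}{\left(-41 + \frac{5}{2}\right) - 251} = \frac{1}{- \frac{77}{2} - 251} = \frac{1}{- \frac{579}{2}} = - \frac{2}{579}$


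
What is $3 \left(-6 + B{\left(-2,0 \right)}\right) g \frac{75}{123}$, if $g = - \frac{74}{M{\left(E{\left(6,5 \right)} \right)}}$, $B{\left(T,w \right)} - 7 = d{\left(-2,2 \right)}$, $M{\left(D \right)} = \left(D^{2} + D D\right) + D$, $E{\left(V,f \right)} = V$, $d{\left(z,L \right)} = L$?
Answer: $- \frac{2775}{533} \approx -5.2064$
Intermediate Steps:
$M{\left(D \right)} = D + 2 D^{2}$ ($M{\left(D \right)} = \left(D^{2} + D^{2}\right) + D = 2 D^{2} + D = D + 2 D^{2}$)
$B{\left(T,w \right)} = 9$ ($B{\left(T,w \right)} = 7 + 2 = 9$)
$g = - \frac{37}{39}$ ($g = - \frac{74}{6 \left(1 + 2 \cdot 6\right)} = - \frac{74}{6 \left(1 + 12\right)} = - \frac{74}{6 \cdot 13} = - \frac{74}{78} = \left(-74\right) \frac{1}{78} = - \frac{37}{39} \approx -0.94872$)
$3 \left(-6 + B{\left(-2,0 \right)}\right) g \frac{75}{123} = 3 \left(-6 + 9\right) \left(- \frac{37}{39}\right) \frac{75}{123} = 3 \cdot 3 \left(- \frac{37}{39}\right) 75 \cdot \frac{1}{123} = 9 \left(- \frac{37}{39}\right) \frac{25}{41} = \left(- \frac{111}{13}\right) \frac{25}{41} = - \frac{2775}{533}$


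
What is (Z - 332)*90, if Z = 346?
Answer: 1260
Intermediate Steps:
(Z - 332)*90 = (346 - 332)*90 = 14*90 = 1260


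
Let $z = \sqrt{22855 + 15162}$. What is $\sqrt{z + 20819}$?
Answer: $\sqrt{20819 + \sqrt{38017}} \approx 144.96$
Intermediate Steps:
$z = \sqrt{38017} \approx 194.98$
$\sqrt{z + 20819} = \sqrt{\sqrt{38017} + 20819} = \sqrt{20819 + \sqrt{38017}}$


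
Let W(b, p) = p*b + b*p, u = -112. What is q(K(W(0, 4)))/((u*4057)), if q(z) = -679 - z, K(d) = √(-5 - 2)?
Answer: 97/64912 + I*√7/454384 ≈ 0.0014943 + 5.8227e-6*I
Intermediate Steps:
W(b, p) = 2*b*p (W(b, p) = b*p + b*p = 2*b*p)
K(d) = I*√7 (K(d) = √(-7) = I*√7)
q(K(W(0, 4)))/((u*4057)) = (-679 - I*√7)/((-112*4057)) = (-679 - I*√7)/(-454384) = (-679 - I*√7)*(-1/454384) = 97/64912 + I*√7/454384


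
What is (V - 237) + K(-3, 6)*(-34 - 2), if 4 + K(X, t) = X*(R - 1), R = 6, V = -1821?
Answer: -1374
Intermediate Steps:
K(X, t) = -4 + 5*X (K(X, t) = -4 + X*(6 - 1) = -4 + X*5 = -4 + 5*X)
(V - 237) + K(-3, 6)*(-34 - 2) = (-1821 - 237) + (-4 + 5*(-3))*(-34 - 2) = -2058 + (-4 - 15)*(-36) = -2058 - 19*(-36) = -2058 + 684 = -1374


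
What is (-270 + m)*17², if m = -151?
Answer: -121669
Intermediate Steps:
(-270 + m)*17² = (-270 - 151)*17² = -421*289 = -121669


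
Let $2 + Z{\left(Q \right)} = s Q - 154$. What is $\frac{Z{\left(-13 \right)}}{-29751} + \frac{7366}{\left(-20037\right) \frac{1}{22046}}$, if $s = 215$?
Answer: $- \frac{1610410210883}{198706929} \approx -8104.4$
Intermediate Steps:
$Z{\left(Q \right)} = -156 + 215 Q$ ($Z{\left(Q \right)} = -2 + \left(215 Q - 154\right) = -2 + \left(-154 + 215 Q\right) = -156 + 215 Q$)
$\frac{Z{\left(-13 \right)}}{-29751} + \frac{7366}{\left(-20037\right) \frac{1}{22046}} = \frac{-156 + 215 \left(-13\right)}{-29751} + \frac{7366}{\left(-20037\right) \frac{1}{22046}} = \left(-156 - 2795\right) \left(- \frac{1}{29751}\right) + \frac{7366}{\left(-20037\right) \frac{1}{22046}} = \left(-2951\right) \left(- \frac{1}{29751}\right) + \frac{7366}{- \frac{20037}{22046}} = \frac{2951}{29751} + 7366 \left(- \frac{22046}{20037}\right) = \frac{2951}{29751} - \frac{162390836}{20037} = - \frac{1610410210883}{198706929}$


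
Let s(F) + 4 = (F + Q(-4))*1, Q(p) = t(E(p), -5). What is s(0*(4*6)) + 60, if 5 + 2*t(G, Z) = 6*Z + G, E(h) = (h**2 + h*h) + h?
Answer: 105/2 ≈ 52.500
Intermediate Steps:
E(h) = h + 2*h**2 (E(h) = (h**2 + h**2) + h = 2*h**2 + h = h + 2*h**2)
t(G, Z) = -5/2 + G/2 + 3*Z (t(G, Z) = -5/2 + (6*Z + G)/2 = -5/2 + (G + 6*Z)/2 = -5/2 + (G/2 + 3*Z) = -5/2 + G/2 + 3*Z)
Q(p) = -35/2 + p*(1 + 2*p)/2 (Q(p) = -5/2 + (p*(1 + 2*p))/2 + 3*(-5) = -5/2 + p*(1 + 2*p)/2 - 15 = -35/2 + p*(1 + 2*p)/2)
s(F) = -15/2 + F (s(F) = -4 + (F + (-35/2 + (1/2)*(-4)*(1 + 2*(-4))))*1 = -4 + (F + (-35/2 + (1/2)*(-4)*(1 - 8)))*1 = -4 + (F + (-35/2 + (1/2)*(-4)*(-7)))*1 = -4 + (F + (-35/2 + 14))*1 = -4 + (F - 7/2)*1 = -4 + (-7/2 + F)*1 = -4 + (-7/2 + F) = -15/2 + F)
s(0*(4*6)) + 60 = (-15/2 + 0*(4*6)) + 60 = (-15/2 + 0*24) + 60 = (-15/2 + 0) + 60 = -15/2 + 60 = 105/2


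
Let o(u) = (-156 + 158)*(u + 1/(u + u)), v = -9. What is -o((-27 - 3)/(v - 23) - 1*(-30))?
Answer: -245153/3960 ≈ -61.907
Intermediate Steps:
o(u) = 1/u + 2*u (o(u) = 2*(u + 1/(2*u)) = 1/u + 2*u)
-o((-27 - 3)/(v - 23) - 1*(-30)) = -(1/((-27 - 3)/(-9 - 23) - 1*(-30)) + 2*((-27 - 3)/(-9 - 23) - 1*(-30))) = -(1/(-30/(-32) + 30) + 2*(-30/(-32) + 30)) = -(1/(-30*(-1/32) + 30) + 2*(-30*(-1/32) + 30)) = -(1/(15/16 + 30) + 2*(15/16 + 30)) = -(1/(495/16) + 2*(495/16)) = -(16/495 + 495/8) = -1*245153/3960 = -245153/3960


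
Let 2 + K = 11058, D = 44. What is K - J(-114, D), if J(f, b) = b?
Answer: 11012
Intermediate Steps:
K = 11056 (K = -2 + 11058 = 11056)
K - J(-114, D) = 11056 - 1*44 = 11056 - 44 = 11012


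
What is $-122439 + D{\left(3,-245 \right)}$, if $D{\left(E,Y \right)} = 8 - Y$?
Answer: $-122186$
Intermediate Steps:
$-122439 + D{\left(3,-245 \right)} = -122439 + \left(8 - -245\right) = -122439 + \left(8 + 245\right) = -122439 + 253 = -122186$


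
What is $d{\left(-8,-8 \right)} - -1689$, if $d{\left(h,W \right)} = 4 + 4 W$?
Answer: $1661$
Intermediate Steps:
$d{\left(-8,-8 \right)} - -1689 = \left(4 + 4 \left(-8\right)\right) - -1689 = \left(4 - 32\right) + 1689 = -28 + 1689 = 1661$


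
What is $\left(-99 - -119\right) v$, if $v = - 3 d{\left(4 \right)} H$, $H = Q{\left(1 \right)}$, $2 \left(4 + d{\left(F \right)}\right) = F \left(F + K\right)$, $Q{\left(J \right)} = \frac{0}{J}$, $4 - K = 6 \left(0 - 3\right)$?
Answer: $0$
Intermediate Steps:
$K = 22$ ($K = 4 - 6 \left(0 - 3\right) = 4 - 6 \left(-3\right) = 4 - -18 = 4 + 18 = 22$)
$Q{\left(J \right)} = 0$
$d{\left(F \right)} = -4 + \frac{F \left(22 + F\right)}{2}$ ($d{\left(F \right)} = -4 + \frac{F \left(F + 22\right)}{2} = -4 + \frac{F \left(22 + F\right)}{2}$)
$H = 0$
$v = 0$ ($v = - 3 \left(-4 + \frac{4^{2}}{2} + 11 \cdot 4\right) 0 = - 3 \left(-4 + \frac{1}{2} \cdot 16 + 44\right) 0 = - 3 \left(-4 + 8 + 44\right) 0 = \left(-3\right) 48 \cdot 0 = \left(-144\right) 0 = 0$)
$\left(-99 - -119\right) v = \left(-99 - -119\right) 0 = \left(-99 + 119\right) 0 = 20 \cdot 0 = 0$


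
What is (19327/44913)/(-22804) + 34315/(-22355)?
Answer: -639013083263/416289140772 ≈ -1.5350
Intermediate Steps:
(19327/44913)/(-22804) + 34315/(-22355) = (19327*(1/44913))*(-1/22804) + 34315*(-1/22355) = (1757/4083)*(-1/22804) - 6863/4471 = -1757/93108732 - 6863/4471 = -639013083263/416289140772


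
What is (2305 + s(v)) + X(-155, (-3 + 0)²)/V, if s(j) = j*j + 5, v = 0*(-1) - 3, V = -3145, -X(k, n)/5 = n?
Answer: 1458660/629 ≈ 2319.0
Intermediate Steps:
X(k, n) = -5*n
v = -3 (v = 0 - 3 = -3)
s(j) = 5 + j² (s(j) = j² + 5 = 5 + j²)
(2305 + s(v)) + X(-155, (-3 + 0)²)/V = (2305 + (5 + (-3)²)) - 5*(-3 + 0)²/(-3145) = (2305 + (5 + 9)) - 5*(-3)²*(-1/3145) = (2305 + 14) - 5*9*(-1/3145) = 2319 - 45*(-1/3145) = 2319 + 9/629 = 1458660/629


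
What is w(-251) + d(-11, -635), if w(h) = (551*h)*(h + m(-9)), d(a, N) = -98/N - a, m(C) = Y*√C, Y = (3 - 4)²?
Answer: 22043111968/635 - 414903*I ≈ 3.4714e+7 - 4.149e+5*I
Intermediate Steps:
Y = 1 (Y = (-1)² = 1)
m(C) = √C (m(C) = 1*√C = √C)
d(a, N) = -a - 98/N
w(h) = 551*h*(h + 3*I) (w(h) = (551*h)*(h + √(-9)) = (551*h)*(h + 3*I) = 551*h*(h + 3*I))
w(-251) + d(-11, -635) = 551*(-251)*(-251 + 3*I) + (-1*(-11) - 98/(-635)) = (34713551 - 414903*I) + (11 - 98*(-1/635)) = (34713551 - 414903*I) + (11 + 98/635) = (34713551 - 414903*I) + 7083/635 = 22043111968/635 - 414903*I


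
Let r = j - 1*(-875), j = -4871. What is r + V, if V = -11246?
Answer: -15242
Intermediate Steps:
r = -3996 (r = -4871 - 1*(-875) = -4871 + 875 = -3996)
r + V = -3996 - 11246 = -15242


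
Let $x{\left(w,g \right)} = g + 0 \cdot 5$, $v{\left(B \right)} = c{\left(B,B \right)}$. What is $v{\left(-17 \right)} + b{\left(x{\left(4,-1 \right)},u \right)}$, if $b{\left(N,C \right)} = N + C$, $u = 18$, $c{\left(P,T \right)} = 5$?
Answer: $22$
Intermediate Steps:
$v{\left(B \right)} = 5$
$x{\left(w,g \right)} = g$ ($x{\left(w,g \right)} = g + 0 = g$)
$b{\left(N,C \right)} = C + N$
$v{\left(-17 \right)} + b{\left(x{\left(4,-1 \right)},u \right)} = 5 + \left(18 - 1\right) = 5 + 17 = 22$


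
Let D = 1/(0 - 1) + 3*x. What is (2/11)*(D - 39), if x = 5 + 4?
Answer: -26/11 ≈ -2.3636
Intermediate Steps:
x = 9
D = 26 (D = 1/(0 - 1) + 3*9 = 1/(-1) + 27 = -1 + 27 = 26)
(2/11)*(D - 39) = (2/11)*(26 - 39) = (2*(1/11))*(-13) = (2/11)*(-13) = -26/11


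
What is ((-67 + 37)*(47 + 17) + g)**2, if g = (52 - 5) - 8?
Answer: 3538161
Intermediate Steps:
g = 39 (g = 47 - 8 = 39)
((-67 + 37)*(47 + 17) + g)**2 = ((-67 + 37)*(47 + 17) + 39)**2 = (-30*64 + 39)**2 = (-1920 + 39)**2 = (-1881)**2 = 3538161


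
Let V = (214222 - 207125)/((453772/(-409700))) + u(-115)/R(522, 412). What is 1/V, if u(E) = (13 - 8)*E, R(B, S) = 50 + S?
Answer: -4764606/30536159425 ≈ -0.00015603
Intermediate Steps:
u(E) = 5*E
V = -30536159425/4764606 (V = (214222 - 207125)/((453772/(-409700))) + (5*(-115))/(50 + 412) = 7097/((453772*(-1/409700))) - 575/462 = 7097/(-113443/102425) - 575*1/462 = 7097*(-102425/113443) - 575/462 = -726910225/113443 - 575/462 = -30536159425/4764606 ≈ -6409.0)
1/V = 1/(-30536159425/4764606) = -4764606/30536159425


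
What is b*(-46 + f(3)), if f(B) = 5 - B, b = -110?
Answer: 4840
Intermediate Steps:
b*(-46 + f(3)) = -110*(-46 + (5 - 1*3)) = -110*(-46 + (5 - 3)) = -110*(-46 + 2) = -110*(-44) = 4840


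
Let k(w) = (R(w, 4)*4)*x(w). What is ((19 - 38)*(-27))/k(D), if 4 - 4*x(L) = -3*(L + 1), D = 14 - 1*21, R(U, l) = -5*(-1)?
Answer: -513/70 ≈ -7.3286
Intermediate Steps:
R(U, l) = 5
D = -7 (D = 14 - 21 = -7)
x(L) = 7/4 + 3*L/4 (x(L) = 1 - (-3)*(L + 1)/4 = 1 - (-3)*(1 + L)/4 = 1 - (-3 - 3*L)/4 = 1 + (¾ + 3*L/4) = 7/4 + 3*L/4)
k(w) = 35 + 15*w (k(w) = (5*4)*(7/4 + 3*w/4) = 20*(7/4 + 3*w/4) = 35 + 15*w)
((19 - 38)*(-27))/k(D) = ((19 - 38)*(-27))/(35 + 15*(-7)) = (-19*(-27))/(35 - 105) = 513/(-70) = 513*(-1/70) = -513/70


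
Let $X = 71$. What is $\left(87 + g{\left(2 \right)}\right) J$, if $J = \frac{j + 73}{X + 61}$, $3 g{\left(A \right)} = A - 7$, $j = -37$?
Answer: $\frac{256}{11} \approx 23.273$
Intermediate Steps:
$g{\left(A \right)} = - \frac{7}{3} + \frac{A}{3}$ ($g{\left(A \right)} = \frac{A - 7}{3} = \frac{-7 + A}{3} = - \frac{7}{3} + \frac{A}{3}$)
$J = \frac{3}{11}$ ($J = \frac{-37 + 73}{71 + 61} = \frac{36}{132} = 36 \cdot \frac{1}{132} = \frac{3}{11} \approx 0.27273$)
$\left(87 + g{\left(2 \right)}\right) J = \left(87 + \left(- \frac{7}{3} + \frac{1}{3} \cdot 2\right)\right) \frac{3}{11} = \left(87 + \left(- \frac{7}{3} + \frac{2}{3}\right)\right) \frac{3}{11} = \left(87 - \frac{5}{3}\right) \frac{3}{11} = \frac{256}{3} \cdot \frac{3}{11} = \frac{256}{11}$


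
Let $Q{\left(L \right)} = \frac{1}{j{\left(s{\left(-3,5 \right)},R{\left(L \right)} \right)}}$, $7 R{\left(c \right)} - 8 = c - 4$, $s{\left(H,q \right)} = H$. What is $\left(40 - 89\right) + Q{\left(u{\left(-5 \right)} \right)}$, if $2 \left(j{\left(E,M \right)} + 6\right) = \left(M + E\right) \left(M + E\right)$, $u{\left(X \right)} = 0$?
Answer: $- \frac{14749}{299} \approx -49.328$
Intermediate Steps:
$R{\left(c \right)} = \frac{4}{7} + \frac{c}{7}$ ($R{\left(c \right)} = \frac{8}{7} + \frac{c - 4}{7} = \frac{8}{7} + \frac{-4 + c}{7} = \frac{8}{7} + \left(- \frac{4}{7} + \frac{c}{7}\right) = \frac{4}{7} + \frac{c}{7}$)
$j{\left(E,M \right)} = -6 + \frac{\left(E + M\right)^{2}}{2}$ ($j{\left(E,M \right)} = -6 + \frac{\left(M + E\right) \left(M + E\right)}{2} = -6 + \frac{\left(E + M\right) \left(E + M\right)}{2} = -6 + \frac{\left(E + M\right)^{2}}{2}$)
$Q{\left(L \right)} = \frac{1}{-6 + \frac{\left(- \frac{17}{7} + \frac{L}{7}\right)^{2}}{2}}$ ($Q{\left(L \right)} = \frac{1}{-6 + \frac{\left(-3 + \left(\frac{4}{7} + \frac{L}{7}\right)\right)^{2}}{2}} = \frac{1}{-6 + \frac{\left(- \frac{17}{7} + \frac{L}{7}\right)^{2}}{2}}$)
$\left(40 - 89\right) + Q{\left(u{\left(-5 \right)} \right)} = \left(40 - 89\right) + \frac{98}{-588 + \left(-17 + 0\right)^{2}} = -49 + \frac{98}{-588 + \left(-17\right)^{2}} = -49 + \frac{98}{-588 + 289} = -49 + \frac{98}{-299} = -49 + 98 \left(- \frac{1}{299}\right) = -49 - \frac{98}{299} = - \frac{14749}{299}$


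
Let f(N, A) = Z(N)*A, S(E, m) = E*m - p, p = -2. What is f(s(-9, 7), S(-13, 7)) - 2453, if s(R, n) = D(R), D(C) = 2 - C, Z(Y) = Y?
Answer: -3432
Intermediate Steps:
S(E, m) = 2 + E*m (S(E, m) = E*m - 1*(-2) = E*m + 2 = 2 + E*m)
s(R, n) = 2 - R
f(N, A) = A*N (f(N, A) = N*A = A*N)
f(s(-9, 7), S(-13, 7)) - 2453 = (2 - 13*7)*(2 - 1*(-9)) - 2453 = (2 - 91)*(2 + 9) - 2453 = -89*11 - 2453 = -979 - 2453 = -3432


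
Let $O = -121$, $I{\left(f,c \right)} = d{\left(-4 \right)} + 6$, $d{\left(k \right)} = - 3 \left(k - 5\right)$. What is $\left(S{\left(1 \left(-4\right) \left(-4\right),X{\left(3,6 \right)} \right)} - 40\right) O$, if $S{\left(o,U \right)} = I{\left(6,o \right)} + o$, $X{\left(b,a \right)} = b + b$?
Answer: $-1089$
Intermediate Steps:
$X{\left(b,a \right)} = 2 b$
$d{\left(k \right)} = 15 - 3 k$ ($d{\left(k \right)} = - 3 \left(-5 + k\right) = 15 - 3 k$)
$I{\left(f,c \right)} = 33$ ($I{\left(f,c \right)} = \left(15 - -12\right) + 6 = \left(15 + 12\right) + 6 = 27 + 6 = 33$)
$S{\left(o,U \right)} = 33 + o$
$\left(S{\left(1 \left(-4\right) \left(-4\right),X{\left(3,6 \right)} \right)} - 40\right) O = \left(\left(33 + 1 \left(-4\right) \left(-4\right)\right) - 40\right) \left(-121\right) = \left(\left(33 - -16\right) - 40\right) \left(-121\right) = \left(\left(33 + 16\right) - 40\right) \left(-121\right) = \left(49 - 40\right) \left(-121\right) = 9 \left(-121\right) = -1089$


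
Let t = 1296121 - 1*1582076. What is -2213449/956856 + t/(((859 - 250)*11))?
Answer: -96148550777/2136659448 ≈ -44.999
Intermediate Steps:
t = -285955 (t = 1296121 - 1582076 = -285955)
-2213449/956856 + t/(((859 - 250)*11)) = -2213449/956856 - 285955*1/(11*(859 - 250)) = -2213449*1/956856 - 285955/(609*11) = -2213449/956856 - 285955/6699 = -96148550777/2136659448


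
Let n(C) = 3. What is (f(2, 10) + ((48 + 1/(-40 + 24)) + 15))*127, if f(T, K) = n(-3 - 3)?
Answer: 133985/16 ≈ 8374.1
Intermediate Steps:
f(T, K) = 3
(f(2, 10) + ((48 + 1/(-40 + 24)) + 15))*127 = (3 + ((48 + 1/(-40 + 24)) + 15))*127 = (3 + ((48 + 1/(-16)) + 15))*127 = (3 + ((48 - 1/16) + 15))*127 = (3 + (767/16 + 15))*127 = (3 + 1007/16)*127 = (1055/16)*127 = 133985/16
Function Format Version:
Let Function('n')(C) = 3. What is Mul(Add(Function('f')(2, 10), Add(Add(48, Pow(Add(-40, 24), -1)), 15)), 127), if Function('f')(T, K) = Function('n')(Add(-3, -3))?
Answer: Rational(133985, 16) ≈ 8374.1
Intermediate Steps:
Function('f')(T, K) = 3
Mul(Add(Function('f')(2, 10), Add(Add(48, Pow(Add(-40, 24), -1)), 15)), 127) = Mul(Add(3, Add(Add(48, Pow(Add(-40, 24), -1)), 15)), 127) = Mul(Add(3, Add(Add(48, Pow(-16, -1)), 15)), 127) = Mul(Add(3, Add(Add(48, Rational(-1, 16)), 15)), 127) = Mul(Add(3, Add(Rational(767, 16), 15)), 127) = Mul(Add(3, Rational(1007, 16)), 127) = Mul(Rational(1055, 16), 127) = Rational(133985, 16)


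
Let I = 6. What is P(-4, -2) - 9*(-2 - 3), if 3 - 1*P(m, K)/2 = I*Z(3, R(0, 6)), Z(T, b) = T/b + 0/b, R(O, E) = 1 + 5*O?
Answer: 15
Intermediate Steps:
Z(T, b) = T/b (Z(T, b) = T/b + 0 = T/b)
P(m, K) = -30 (P(m, K) = 6 - 12*3/(1 + 5*0) = 6 - 12*3/(1 + 0) = 6 - 12*3/1 = 6 - 12*3*1 = 6 - 12*3 = 6 - 2*18 = 6 - 36 = -30)
P(-4, -2) - 9*(-2 - 3) = -30 - 9*(-2 - 3) = -30 - 9*(-5) = -30 + 45 = 15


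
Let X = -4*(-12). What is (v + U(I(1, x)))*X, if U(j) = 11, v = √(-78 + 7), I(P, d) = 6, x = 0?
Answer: 528 + 48*I*√71 ≈ 528.0 + 404.46*I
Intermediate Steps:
v = I*√71 (v = √(-71) = I*√71 ≈ 8.4261*I)
X = 48
(v + U(I(1, x)))*X = (I*√71 + 11)*48 = (11 + I*√71)*48 = 528 + 48*I*√71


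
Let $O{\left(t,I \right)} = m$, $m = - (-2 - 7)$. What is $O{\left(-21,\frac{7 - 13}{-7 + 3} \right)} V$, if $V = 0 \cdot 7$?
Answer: $0$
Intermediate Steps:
$V = 0$
$m = 9$ ($m = - (-2 - 7) = \left(-1\right) \left(-9\right) = 9$)
$O{\left(t,I \right)} = 9$
$O{\left(-21,\frac{7 - 13}{-7 + 3} \right)} V = 9 \cdot 0 = 0$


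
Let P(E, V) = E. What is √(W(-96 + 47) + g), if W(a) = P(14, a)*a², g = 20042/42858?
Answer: √1715092460687/7143 ≈ 183.34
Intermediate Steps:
g = 10021/21429 (g = 20042*(1/42858) = 10021/21429 ≈ 0.46764)
W(a) = 14*a²
√(W(-96 + 47) + g) = √(14*(-96 + 47)² + 10021/21429) = √(14*(-49)² + 10021/21429) = √(14*2401 + 10021/21429) = √(33614 + 10021/21429) = √(720324427/21429) = √1715092460687/7143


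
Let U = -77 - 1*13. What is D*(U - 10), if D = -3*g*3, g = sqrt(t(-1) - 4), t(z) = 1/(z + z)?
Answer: 1350*I*sqrt(2) ≈ 1909.2*I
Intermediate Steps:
U = -90 (U = -77 - 13 = -90)
t(z) = 1/(2*z)
g = 3*I*sqrt(2)/2 (g = sqrt((1/2)/(-1) - 4) = sqrt((1/2)*(-1) - 4) = sqrt(-1/2 - 4) = sqrt(-9/2) = 3*I*sqrt(2)/2 ≈ 2.1213*I)
D = -27*I*sqrt(2)/2 (D = -9*I*sqrt(2)/2*3 = -27*I*sqrt(2)/2 ≈ -19.092*I)
D*(U - 10) = (-27*I*sqrt(2)/2)*(-90 - 10) = -27*I*sqrt(2)/2*(-100) = 1350*I*sqrt(2)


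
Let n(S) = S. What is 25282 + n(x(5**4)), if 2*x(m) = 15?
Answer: 50579/2 ≈ 25290.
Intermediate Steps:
x(m) = 15/2 (x(m) = (1/2)*15 = 15/2)
25282 + n(x(5**4)) = 25282 + 15/2 = 50579/2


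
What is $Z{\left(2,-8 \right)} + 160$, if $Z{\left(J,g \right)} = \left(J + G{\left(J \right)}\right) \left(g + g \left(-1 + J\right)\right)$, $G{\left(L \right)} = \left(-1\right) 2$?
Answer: $160$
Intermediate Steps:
$G{\left(L \right)} = -2$
$Z{\left(J,g \right)} = \left(-2 + J\right) \left(g + g \left(-1 + J\right)\right)$ ($Z{\left(J,g \right)} = \left(J - 2\right) \left(g + g \left(-1 + J\right)\right) = \left(-2 + J\right) \left(g + g \left(-1 + J\right)\right)$)
$Z{\left(2,-8 \right)} + 160 = 2 \left(-8\right) \left(-2 + 2\right) + 160 = 2 \left(-8\right) 0 + 160 = 0 + 160 = 160$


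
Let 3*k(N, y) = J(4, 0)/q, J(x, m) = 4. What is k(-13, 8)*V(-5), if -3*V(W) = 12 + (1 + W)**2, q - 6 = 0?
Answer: -56/27 ≈ -2.0741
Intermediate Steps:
q = 6 (q = 6 + 0 = 6)
k(N, y) = 2/9 (k(N, y) = (4/6)/3 = (4*(1/6))/3 = (1/3)*(2/3) = 2/9)
V(W) = -4 - (1 + W)**2/3 (V(W) = -(12 + (1 + W)**2)/3 = -4 - (1 + W)**2/3)
k(-13, 8)*V(-5) = 2*(-4 - (1 - 5)**2/3)/9 = 2*(-4 - 1/3*(-4)**2)/9 = 2*(-4 - 1/3*16)/9 = 2*(-4 - 16/3)/9 = (2/9)*(-28/3) = -56/27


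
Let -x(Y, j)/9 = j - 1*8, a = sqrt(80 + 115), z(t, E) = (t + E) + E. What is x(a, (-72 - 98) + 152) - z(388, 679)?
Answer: -1512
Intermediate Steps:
z(t, E) = t + 2*E (z(t, E) = (E + t) + E = t + 2*E)
a = sqrt(195) ≈ 13.964
x(Y, j) = 72 - 9*j (x(Y, j) = -9*(j - 1*8) = -9*(j - 8) = -9*(-8 + j) = 72 - 9*j)
x(a, (-72 - 98) + 152) - z(388, 679) = (72 - 9*((-72 - 98) + 152)) - (388 + 2*679) = (72 - 9*(-170 + 152)) - (388 + 1358) = (72 - 9*(-18)) - 1*1746 = (72 + 162) - 1746 = 234 - 1746 = -1512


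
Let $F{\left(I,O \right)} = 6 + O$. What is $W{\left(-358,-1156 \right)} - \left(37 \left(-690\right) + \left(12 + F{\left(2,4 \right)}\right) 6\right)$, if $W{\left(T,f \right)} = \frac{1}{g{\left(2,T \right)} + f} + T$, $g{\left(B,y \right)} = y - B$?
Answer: $\frac{37960639}{1516} \approx 25040.0$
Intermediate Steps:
$W{\left(T,f \right)} = T + \frac{1}{-2 + T + f}$ ($W{\left(T,f \right)} = \frac{1}{\left(T - 2\right) + f} + T = \frac{1}{\left(-2 + T\right) + f} + T = \frac{1}{-2 + T + f} + T = T + \frac{1}{-2 + T + f}$)
$W{\left(-358,-1156 \right)} - \left(37 \left(-690\right) + \left(12 + F{\left(2,4 \right)}\right) 6\right) = \frac{1 - -413848 - 358 \left(-2 - 358\right)}{-2 - 358 - 1156} - \left(37 \left(-690\right) + \left(12 + \left(6 + 4\right)\right) 6\right) = \frac{1 + 413848 - -128880}{-1516} - \left(-25530 + \left(12 + 10\right) 6\right) = - \frac{1 + 413848 + 128880}{1516} - \left(-25530 + 22 \cdot 6\right) = \left(- \frac{1}{1516}\right) 542729 - \left(-25530 + 132\right) = - \frac{542729}{1516} - -25398 = - \frac{542729}{1516} + 25398 = \frac{37960639}{1516}$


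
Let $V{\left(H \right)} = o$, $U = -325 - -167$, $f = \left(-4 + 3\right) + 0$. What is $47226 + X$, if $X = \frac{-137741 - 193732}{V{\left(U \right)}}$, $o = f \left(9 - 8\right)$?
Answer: $378699$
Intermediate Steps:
$f = -1$ ($f = -1 + 0 = -1$)
$U = -158$ ($U = -325 + 167 = -158$)
$o = -1$ ($o = - (9 - 8) = \left(-1\right) 1 = -1$)
$V{\left(H \right)} = -1$
$X = 331473$ ($X = \frac{-137741 - 193732}{-1} = \left(-331473\right) \left(-1\right) = 331473$)
$47226 + X = 47226 + 331473 = 378699$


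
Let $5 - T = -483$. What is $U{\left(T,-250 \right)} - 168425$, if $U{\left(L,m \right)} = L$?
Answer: $-167937$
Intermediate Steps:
$T = 488$ ($T = 5 - -483 = 5 + 483 = 488$)
$U{\left(T,-250 \right)} - 168425 = 488 - 168425 = -167937$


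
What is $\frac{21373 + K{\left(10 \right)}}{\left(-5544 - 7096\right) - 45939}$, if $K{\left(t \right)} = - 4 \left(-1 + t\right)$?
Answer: $- \frac{21337}{58579} \approx -0.36424$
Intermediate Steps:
$K{\left(t \right)} = 4 - 4 t$
$\frac{21373 + K{\left(10 \right)}}{\left(-5544 - 7096\right) - 45939} = \frac{21373 + \left(4 - 40\right)}{\left(-5544 - 7096\right) - 45939} = \frac{21373 + \left(4 - 40\right)}{-12640 - 45939} = \frac{21373 - 36}{-58579} = 21337 \left(- \frac{1}{58579}\right) = - \frac{21337}{58579}$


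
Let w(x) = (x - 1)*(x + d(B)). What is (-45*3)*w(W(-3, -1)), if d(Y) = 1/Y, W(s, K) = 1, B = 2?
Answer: 0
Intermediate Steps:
d(Y) = 1/Y
w(x) = (½ + x)*(-1 + x) (w(x) = (x - 1)*(x + 1/2) = (-1 + x)*(x + ½) = (-1 + x)*(½ + x) = (½ + x)*(-1 + x))
(-45*3)*w(W(-3, -1)) = (-45*3)*(-½ + 1² - ½*1) = -135*(-½ + 1 - ½) = -135*0 = 0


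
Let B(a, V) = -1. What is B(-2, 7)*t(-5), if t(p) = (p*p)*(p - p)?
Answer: 0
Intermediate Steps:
t(p) = 0 (t(p) = p²*0 = 0)
B(-2, 7)*t(-5) = -1*0 = 0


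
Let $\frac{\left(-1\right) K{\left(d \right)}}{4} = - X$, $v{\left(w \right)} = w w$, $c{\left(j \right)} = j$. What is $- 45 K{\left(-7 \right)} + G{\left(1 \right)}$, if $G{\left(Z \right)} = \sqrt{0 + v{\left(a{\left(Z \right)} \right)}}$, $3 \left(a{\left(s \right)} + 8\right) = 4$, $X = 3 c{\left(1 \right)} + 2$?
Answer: $- \frac{2680}{3} \approx -893.33$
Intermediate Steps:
$X = 5$ ($X = 3 \cdot 1 + 2 = 3 + 2 = 5$)
$a{\left(s \right)} = - \frac{20}{3}$ ($a{\left(s \right)} = -8 + \frac{1}{3} \cdot 4 = -8 + \frac{4}{3} = - \frac{20}{3}$)
$v{\left(w \right)} = w^{2}$
$G{\left(Z \right)} = \frac{20}{3}$ ($G{\left(Z \right)} = \sqrt{0 + \left(- \frac{20}{3}\right)^{2}} = \sqrt{0 + \frac{400}{9}} = \sqrt{\frac{400}{9}} = \frac{20}{3}$)
$K{\left(d \right)} = 20$ ($K{\left(d \right)} = - 4 \left(\left(-1\right) 5\right) = \left(-4\right) \left(-5\right) = 20$)
$- 45 K{\left(-7 \right)} + G{\left(1 \right)} = \left(-45\right) 20 + \frac{20}{3} = -900 + \frac{20}{3} = - \frac{2680}{3}$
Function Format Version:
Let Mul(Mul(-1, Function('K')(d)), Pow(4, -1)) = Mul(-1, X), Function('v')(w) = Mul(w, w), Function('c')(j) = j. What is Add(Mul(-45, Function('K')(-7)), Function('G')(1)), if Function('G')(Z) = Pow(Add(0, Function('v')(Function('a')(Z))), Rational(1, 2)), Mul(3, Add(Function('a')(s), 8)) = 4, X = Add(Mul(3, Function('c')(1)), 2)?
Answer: Rational(-2680, 3) ≈ -893.33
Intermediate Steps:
X = 5 (X = Add(Mul(3, 1), 2) = Add(3, 2) = 5)
Function('a')(s) = Rational(-20, 3) (Function('a')(s) = Add(-8, Mul(Rational(1, 3), 4)) = Add(-8, Rational(4, 3)) = Rational(-20, 3))
Function('v')(w) = Pow(w, 2)
Function('G')(Z) = Rational(20, 3) (Function('G')(Z) = Pow(Add(0, Pow(Rational(-20, 3), 2)), Rational(1, 2)) = Pow(Add(0, Rational(400, 9)), Rational(1, 2)) = Pow(Rational(400, 9), Rational(1, 2)) = Rational(20, 3))
Function('K')(d) = 20 (Function('K')(d) = Mul(-4, Mul(-1, 5)) = Mul(-4, -5) = 20)
Add(Mul(-45, Function('K')(-7)), Function('G')(1)) = Add(Mul(-45, 20), Rational(20, 3)) = Add(-900, Rational(20, 3)) = Rational(-2680, 3)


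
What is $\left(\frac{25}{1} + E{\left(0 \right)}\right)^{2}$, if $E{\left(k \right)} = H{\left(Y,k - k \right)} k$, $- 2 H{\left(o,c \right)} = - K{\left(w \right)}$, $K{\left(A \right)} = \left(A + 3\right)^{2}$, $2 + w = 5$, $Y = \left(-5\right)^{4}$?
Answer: $625$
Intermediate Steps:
$Y = 625$
$w = 3$ ($w = -2 + 5 = 3$)
$K{\left(A \right)} = \left(3 + A\right)^{2}$
$H{\left(o,c \right)} = 18$ ($H{\left(o,c \right)} = - \frac{\left(-1\right) \left(3 + 3\right)^{2}}{2} = - \frac{\left(-1\right) 6^{2}}{2} = - \frac{\left(-1\right) 36}{2} = \left(- \frac{1}{2}\right) \left(-36\right) = 18$)
$E{\left(k \right)} = 18 k$
$\left(\frac{25}{1} + E{\left(0 \right)}\right)^{2} = \left(\frac{25}{1} + 18 \cdot 0\right)^{2} = \left(25 \cdot 1 + 0\right)^{2} = \left(25 + 0\right)^{2} = 25^{2} = 625$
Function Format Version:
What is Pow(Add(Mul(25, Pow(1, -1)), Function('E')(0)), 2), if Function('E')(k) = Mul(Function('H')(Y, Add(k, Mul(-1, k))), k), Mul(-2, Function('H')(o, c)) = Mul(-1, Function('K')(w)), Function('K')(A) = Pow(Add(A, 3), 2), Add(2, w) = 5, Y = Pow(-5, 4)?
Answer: 625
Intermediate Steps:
Y = 625
w = 3 (w = Add(-2, 5) = 3)
Function('K')(A) = Pow(Add(3, A), 2)
Function('H')(o, c) = 18 (Function('H')(o, c) = Mul(Rational(-1, 2), Mul(-1, Pow(Add(3, 3), 2))) = Mul(Rational(-1, 2), Mul(-1, Pow(6, 2))) = Mul(Rational(-1, 2), Mul(-1, 36)) = Mul(Rational(-1, 2), -36) = 18)
Function('E')(k) = Mul(18, k)
Pow(Add(Mul(25, Pow(1, -1)), Function('E')(0)), 2) = Pow(Add(Mul(25, Pow(1, -1)), Mul(18, 0)), 2) = Pow(Add(Mul(25, 1), 0), 2) = Pow(Add(25, 0), 2) = Pow(25, 2) = 625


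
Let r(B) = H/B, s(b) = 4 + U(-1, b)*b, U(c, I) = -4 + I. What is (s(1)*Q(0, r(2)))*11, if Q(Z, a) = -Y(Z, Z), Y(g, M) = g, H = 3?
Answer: 0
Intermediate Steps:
s(b) = 4 + b*(-4 + b) (s(b) = 4 + (-4 + b)*b = 4 + b*(-4 + b))
r(B) = 3/B
Q(Z, a) = -Z
(s(1)*Q(0, r(2)))*11 = ((4 + 1*(-4 + 1))*(-1*0))*11 = ((4 + 1*(-3))*0)*11 = ((4 - 3)*0)*11 = (1*0)*11 = 0*11 = 0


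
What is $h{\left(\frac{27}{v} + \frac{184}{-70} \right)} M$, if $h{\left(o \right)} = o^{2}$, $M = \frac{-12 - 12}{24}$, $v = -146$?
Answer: $- \frac{206698129}{26112100} \approx -7.9158$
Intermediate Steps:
$M = -1$ ($M = \left(-24\right) \frac{1}{24} = -1$)
$h{\left(\frac{27}{v} + \frac{184}{-70} \right)} M = \left(\frac{27}{-146} + \frac{184}{-70}\right)^{2} \left(-1\right) = \left(27 \left(- \frac{1}{146}\right) + 184 \left(- \frac{1}{70}\right)\right)^{2} \left(-1\right) = \left(- \frac{27}{146} - \frac{92}{35}\right)^{2} \left(-1\right) = \left(- \frac{14377}{5110}\right)^{2} \left(-1\right) = \frac{206698129}{26112100} \left(-1\right) = - \frac{206698129}{26112100}$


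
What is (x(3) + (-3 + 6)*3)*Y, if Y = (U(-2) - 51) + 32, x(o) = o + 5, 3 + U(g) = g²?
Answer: -306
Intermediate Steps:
U(g) = -3 + g²
x(o) = 5 + o
Y = -18 (Y = ((-3 + (-2)²) - 51) + 32 = ((-3 + 4) - 51) + 32 = (1 - 51) + 32 = -50 + 32 = -18)
(x(3) + (-3 + 6)*3)*Y = ((5 + 3) + (-3 + 6)*3)*(-18) = (8 + 3*3)*(-18) = (8 + 9)*(-18) = 17*(-18) = -306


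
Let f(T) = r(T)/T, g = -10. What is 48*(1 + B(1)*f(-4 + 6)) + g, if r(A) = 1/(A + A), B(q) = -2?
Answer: 26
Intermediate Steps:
r(A) = 1/(2*A)
f(T) = 1/(2*T²) (f(T) = (1/(2*T))/T = 1/(2*T²))
48*(1 + B(1)*f(-4 + 6)) + g = 48*(1 - 1/(-4 + 6)²) - 10 = 48*(1 - 1/2²) - 10 = 48*(1 - 1/4) - 10 = 48*(1 - 2*⅛) - 10 = 48*(1 - ¼) - 10 = 48*(¾) - 10 = 36 - 10 = 26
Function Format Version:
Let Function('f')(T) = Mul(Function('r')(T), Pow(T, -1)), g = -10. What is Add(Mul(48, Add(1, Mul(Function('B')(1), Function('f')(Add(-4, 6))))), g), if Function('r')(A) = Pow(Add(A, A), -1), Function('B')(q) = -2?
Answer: 26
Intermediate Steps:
Function('r')(A) = Mul(Rational(1, 2), Pow(A, -1)) (Function('r')(A) = Pow(Mul(2, A), -1) = Mul(Rational(1, 2), Pow(A, -1)))
Function('f')(T) = Mul(Rational(1, 2), Pow(T, -2)) (Function('f')(T) = Mul(Mul(Rational(1, 2), Pow(T, -1)), Pow(T, -1)) = Mul(Rational(1, 2), Pow(T, -2)))
Add(Mul(48, Add(1, Mul(Function('B')(1), Function('f')(Add(-4, 6))))), g) = Add(Mul(48, Add(1, Mul(-2, Mul(Rational(1, 2), Pow(Add(-4, 6), -2))))), -10) = Add(Mul(48, Add(1, Mul(-2, Mul(Rational(1, 2), Pow(2, -2))))), -10) = Add(Mul(48, Add(1, Mul(-2, Mul(Rational(1, 2), Rational(1, 4))))), -10) = Add(Mul(48, Add(1, Mul(-2, Rational(1, 8)))), -10) = Add(Mul(48, Add(1, Rational(-1, 4))), -10) = Add(Mul(48, Rational(3, 4)), -10) = Add(36, -10) = 26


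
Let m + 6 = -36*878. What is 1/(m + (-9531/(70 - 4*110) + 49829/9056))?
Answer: -1675360/52912456307 ≈ -3.1663e-5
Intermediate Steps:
m = -31614 (m = -6 - 36*878 = -6 - 31608 = -31614)
1/(m + (-9531/(70 - 4*110) + 49829/9056)) = 1/(-31614 + (-9531/(70 - 4*110) + 49829/9056)) = 1/(-31614 + (-9531/(70 - 440) + 49829*(1/9056))) = 1/(-31614 + (-9531/(-370) + 49829/9056)) = 1/(-31614 + (-9531*(-1/370) + 49829/9056)) = 1/(-31614 + (9531/370 + 49829/9056)) = 1/(-31614 + 52374733/1675360) = 1/(-52912456307/1675360) = -1675360/52912456307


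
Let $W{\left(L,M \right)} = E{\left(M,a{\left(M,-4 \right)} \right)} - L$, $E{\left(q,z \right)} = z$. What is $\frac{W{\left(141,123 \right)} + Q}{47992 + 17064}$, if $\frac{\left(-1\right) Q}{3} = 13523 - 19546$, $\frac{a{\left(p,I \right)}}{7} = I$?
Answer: $\frac{4475}{16264} \approx 0.27515$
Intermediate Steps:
$a{\left(p,I \right)} = 7 I$
$W{\left(L,M \right)} = -28 - L$ ($W{\left(L,M \right)} = 7 \left(-4\right) - L = -28 - L$)
$Q = 18069$ ($Q = - 3 \left(13523 - 19546\right) = \left(-3\right) \left(-6023\right) = 18069$)
$\frac{W{\left(141,123 \right)} + Q}{47992 + 17064} = \frac{\left(-28 - 141\right) + 18069}{47992 + 17064} = \frac{\left(-28 - 141\right) + 18069}{65056} = \left(-169 + 18069\right) \frac{1}{65056} = 17900 \cdot \frac{1}{65056} = \frac{4475}{16264}$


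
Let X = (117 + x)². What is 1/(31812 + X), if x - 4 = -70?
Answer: 1/34413 ≈ 2.9059e-5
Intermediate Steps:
x = -66 (x = 4 - 70 = -66)
X = 2601 (X = (117 - 66)² = 51² = 2601)
1/(31812 + X) = 1/(31812 + 2601) = 1/34413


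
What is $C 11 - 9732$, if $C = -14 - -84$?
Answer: $-8962$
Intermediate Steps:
$C = 70$ ($C = -14 + 84 = 70$)
$C 11 - 9732 = 70 \cdot 11 - 9732 = 770 - 9732 = -8962$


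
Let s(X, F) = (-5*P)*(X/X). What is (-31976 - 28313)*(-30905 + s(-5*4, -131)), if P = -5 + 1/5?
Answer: 1861784609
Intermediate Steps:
P = -24/5 (P = -5 + 1/5 = -24/5 ≈ -4.8000)
s(X, F) = 24 (s(X, F) = (-5*(-24/5))*(X/X) = 24*1 = 24)
(-31976 - 28313)*(-30905 + s(-5*4, -131)) = (-31976 - 28313)*(-30905 + 24) = -60289*(-30881) = 1861784609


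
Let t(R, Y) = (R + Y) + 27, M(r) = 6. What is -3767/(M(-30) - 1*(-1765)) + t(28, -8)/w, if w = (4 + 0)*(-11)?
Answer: -22635/7084 ≈ -3.1952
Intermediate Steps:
w = -44 (w = 4*(-11) = -44)
t(R, Y) = 27 + R + Y
-3767/(M(-30) - 1*(-1765)) + t(28, -8)/w = -3767/(6 - 1*(-1765)) + (27 + 28 - 8)/(-44) = -3767/(6 + 1765) + 47*(-1/44) = -3767/1771 - 47/44 = -22635/7084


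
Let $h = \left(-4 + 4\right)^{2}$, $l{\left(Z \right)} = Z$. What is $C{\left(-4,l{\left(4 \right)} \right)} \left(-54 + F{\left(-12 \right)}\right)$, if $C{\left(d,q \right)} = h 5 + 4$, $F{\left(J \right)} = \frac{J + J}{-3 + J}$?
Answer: $- \frac{1048}{5} \approx -209.6$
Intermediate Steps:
$F{\left(J \right)} = \frac{2 J}{-3 + J}$
$h = 0$ ($h = 0^{2} = 0$)
$C{\left(d,q \right)} = 4$ ($C{\left(d,q \right)} = 0 \cdot 5 + 4 = 0 + 4 = 4$)
$C{\left(-4,l{\left(4 \right)} \right)} \left(-54 + F{\left(-12 \right)}\right) = 4 \left(-54 + 2 \left(-12\right) \frac{1}{-3 - 12}\right) = 4 \left(-54 + 2 \left(-12\right) \frac{1}{-15}\right) = 4 \left(-54 + 2 \left(-12\right) \left(- \frac{1}{15}\right)\right) = 4 \left(-54 + \frac{8}{5}\right) = 4 \left(- \frac{262}{5}\right) = - \frac{1048}{5}$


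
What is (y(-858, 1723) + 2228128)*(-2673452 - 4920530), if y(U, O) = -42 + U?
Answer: -16913529341896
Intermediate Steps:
(y(-858, 1723) + 2228128)*(-2673452 - 4920530) = ((-42 - 858) + 2228128)*(-2673452 - 4920530) = (-900 + 2228128)*(-7593982) = 2227228*(-7593982) = -16913529341896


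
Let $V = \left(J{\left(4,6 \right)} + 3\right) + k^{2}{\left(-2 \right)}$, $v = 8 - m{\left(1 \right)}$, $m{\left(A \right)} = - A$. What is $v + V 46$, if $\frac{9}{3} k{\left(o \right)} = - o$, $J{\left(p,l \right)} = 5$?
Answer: $\frac{3577}{9} \approx 397.44$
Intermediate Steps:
$k{\left(o \right)} = - \frac{o}{3}$ ($k{\left(o \right)} = \frac{\left(-1\right) o}{3} = - \frac{o}{3}$)
$v = 9$ ($v = 8 - \left(-1\right) 1 = 8 - -1 = 8 + 1 = 9$)
$V = \frac{76}{9}$ ($V = \left(5 + 3\right) + \left(\left(- \frac{1}{3}\right) \left(-2\right)\right)^{2} = 8 + \left(\frac{2}{3}\right)^{2} = 8 + \frac{4}{9} = \frac{76}{9} \approx 8.4444$)
$v + V 46 = 9 + \frac{76}{9} \cdot 46 = 9 + \frac{3496}{9} = \frac{3577}{9}$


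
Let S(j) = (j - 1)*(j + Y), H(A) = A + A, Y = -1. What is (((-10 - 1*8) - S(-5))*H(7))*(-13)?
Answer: 9828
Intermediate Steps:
H(A) = 2*A
S(j) = (-1 + j)**2 (S(j) = (j - 1)*(j - 1) = (-1 + j)*(-1 + j) = (-1 + j)**2)
(((-10 - 1*8) - S(-5))*H(7))*(-13) = (((-10 - 1*8) - (1 + (-5)**2 - 2*(-5)))*(2*7))*(-13) = (((-10 - 8) - (1 + 25 + 10))*14)*(-13) = ((-18 - 1*36)*14)*(-13) = ((-18 - 36)*14)*(-13) = -54*14*(-13) = -756*(-13) = 9828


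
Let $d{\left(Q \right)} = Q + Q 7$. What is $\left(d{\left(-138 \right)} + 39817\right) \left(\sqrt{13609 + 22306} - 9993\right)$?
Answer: $-386859009 + 38713 \sqrt{35915} \approx -3.7952 \cdot 10^{8}$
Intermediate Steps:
$d{\left(Q \right)} = 8 Q$ ($d{\left(Q \right)} = Q + 7 Q = 8 Q$)
$\left(d{\left(-138 \right)} + 39817\right) \left(\sqrt{13609 + 22306} - 9993\right) = \left(8 \left(-138\right) + 39817\right) \left(\sqrt{13609 + 22306} - 9993\right) = \left(-1104 + 39817\right) \left(\sqrt{35915} - 9993\right) = 38713 \left(-9993 + \sqrt{35915}\right) = -386859009 + 38713 \sqrt{35915}$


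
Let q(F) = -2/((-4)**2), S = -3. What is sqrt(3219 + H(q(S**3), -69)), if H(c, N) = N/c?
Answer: 3*sqrt(419) ≈ 61.408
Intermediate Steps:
q(F) = -1/8 (q(F) = -2/16 = -2*1/16 = -1/8)
sqrt(3219 + H(q(S**3), -69)) = sqrt(3219 - 69/(-1/8)) = sqrt(3219 - 69*(-8)) = sqrt(3219 + 552) = sqrt(3771) = 3*sqrt(419)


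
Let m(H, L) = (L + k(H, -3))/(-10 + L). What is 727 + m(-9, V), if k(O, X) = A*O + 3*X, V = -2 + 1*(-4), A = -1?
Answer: 5819/8 ≈ 727.38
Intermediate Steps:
V = -6 (V = -2 - 4 = -6)
k(O, X) = -O + 3*X
m(H, L) = (-9 + L - H)/(-10 + L) (m(H, L) = (L + (-H + 3*(-3)))/(-10 + L) = (L + (-H - 9))/(-10 + L) = (L + (-9 - H))/(-10 + L) = (-9 + L - H)/(-10 + L))
727 + m(-9, V) = 727 + (-9 - 6 - 1*(-9))/(-10 - 6) = 727 + (-9 - 6 + 9)/(-16) = 727 - 1/16*(-6) = 727 + 3/8 = 5819/8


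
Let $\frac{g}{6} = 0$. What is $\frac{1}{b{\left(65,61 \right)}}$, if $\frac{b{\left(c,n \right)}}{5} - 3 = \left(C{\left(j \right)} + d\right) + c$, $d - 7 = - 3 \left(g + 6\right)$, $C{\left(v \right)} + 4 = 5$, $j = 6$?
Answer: $\frac{1}{290} \approx 0.0034483$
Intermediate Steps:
$g = 0$ ($g = 6 \cdot 0 = 0$)
$C{\left(v \right)} = 1$ ($C{\left(v \right)} = -4 + 5 = 1$)
$d = -11$ ($d = 7 - 3 \left(0 + 6\right) = 7 - 18 = -11$)
$b{\left(c,n \right)} = -35 + 5 c$ ($b{\left(c,n \right)} = 15 + 5 \left(\left(1 - 11\right) + c\right) = 15 + 5 \left(-10 + c\right) = 15 + \left(-50 + 5 c\right) = -35 + 5 c$)
$\frac{1}{b{\left(65,61 \right)}} = \frac{1}{-35 + 5 \cdot 65} = \frac{1}{-35 + 325} = \frac{1}{290}$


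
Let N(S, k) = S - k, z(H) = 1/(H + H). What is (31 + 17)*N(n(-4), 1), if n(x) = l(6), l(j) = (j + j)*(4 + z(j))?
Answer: 2304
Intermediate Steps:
z(H) = 1/(2*H)
l(j) = 2*j*(4 + 1/(2*j)) (l(j) = (j + j)*(4 + 1/(2*j)) = (2*j)*(4 + 1/(2*j)) = 2*j*(4 + 1/(2*j)))
n(x) = 49 (n(x) = 1 + 8*6 = 1 + 48 = 49)
(31 + 17)*N(n(-4), 1) = (31 + 17)*(49 - 1*1) = 48*(49 - 1) = 48*48 = 2304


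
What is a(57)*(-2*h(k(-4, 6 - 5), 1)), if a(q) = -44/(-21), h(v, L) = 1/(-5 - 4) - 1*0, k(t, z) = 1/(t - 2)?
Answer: 88/189 ≈ 0.46561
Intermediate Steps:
k(t, z) = 1/(-2 + t)
h(v, L) = -1/9 (h(v, L) = 1/(-9) + 0 = -1/9 + 0 = -1/9)
a(q) = 44/21 (a(q) = -44*(-1/21) = 44/21)
a(57)*(-2*h(k(-4, 6 - 5), 1)) = 44*(-2*(-1/9))/21 = (44/21)*(2/9) = 88/189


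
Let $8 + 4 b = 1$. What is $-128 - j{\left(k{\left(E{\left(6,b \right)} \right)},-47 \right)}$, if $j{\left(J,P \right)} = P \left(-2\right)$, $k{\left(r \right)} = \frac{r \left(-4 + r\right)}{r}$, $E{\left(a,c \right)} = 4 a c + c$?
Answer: $-222$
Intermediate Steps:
$b = - \frac{7}{4}$ ($b = -2 + \frac{1}{4} \cdot 1 = -2 + \frac{1}{4} = - \frac{7}{4} \approx -1.75$)
$E{\left(a,c \right)} = c + 4 a c$ ($E{\left(a,c \right)} = 4 a c + c = c + 4 a c$)
$k{\left(r \right)} = -4 + r$
$j{\left(J,P \right)} = - 2 P$
$-128 - j{\left(k{\left(E{\left(6,b \right)} \right)},-47 \right)} = -128 - \left(-2\right) \left(-47\right) = -128 - 94 = -222$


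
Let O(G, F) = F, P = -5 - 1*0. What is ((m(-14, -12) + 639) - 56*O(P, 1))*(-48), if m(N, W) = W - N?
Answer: -28080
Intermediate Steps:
P = -5 (P = -5 + 0 = -5)
((m(-14, -12) + 639) - 56*O(P, 1))*(-48) = (((-12 - 1*(-14)) + 639) - 56*1)*(-48) = (((-12 + 14) + 639) - 56)*(-48) = ((2 + 639) - 56)*(-48) = (641 - 56)*(-48) = 585*(-48) = -28080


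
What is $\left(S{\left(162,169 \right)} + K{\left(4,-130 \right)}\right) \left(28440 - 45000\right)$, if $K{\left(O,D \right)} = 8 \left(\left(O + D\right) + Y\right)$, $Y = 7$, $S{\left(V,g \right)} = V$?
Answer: $13082400$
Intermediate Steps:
$K{\left(O,D \right)} = 56 + 8 D + 8 O$ ($K{\left(O,D \right)} = 8 \left(\left(O + D\right) + 7\right) = 8 \left(\left(D + O\right) + 7\right) = 8 \left(7 + D + O\right) = 56 + 8 D + 8 O$)
$\left(S{\left(162,169 \right)} + K{\left(4,-130 \right)}\right) \left(28440 - 45000\right) = \left(162 + \left(56 + 8 \left(-130\right) + 8 \cdot 4\right)\right) \left(28440 - 45000\right) = \left(162 + \left(56 - 1040 + 32\right)\right) \left(-16560\right) = \left(162 - 952\right) \left(-16560\right) = \left(-790\right) \left(-16560\right) = 13082400$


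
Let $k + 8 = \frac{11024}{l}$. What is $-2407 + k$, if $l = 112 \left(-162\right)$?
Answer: $- \frac{2739299}{1134} \approx -2415.6$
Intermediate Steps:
$l = -18144$
$k = - \frac{9761}{1134}$ ($k = -8 + \frac{11024}{-18144} = -8 + 11024 \left(- \frac{1}{18144}\right) = -8 - \frac{689}{1134} = - \frac{9761}{1134} \approx -8.6076$)
$-2407 + k = -2407 - \frac{9761}{1134} = - \frac{2739299}{1134}$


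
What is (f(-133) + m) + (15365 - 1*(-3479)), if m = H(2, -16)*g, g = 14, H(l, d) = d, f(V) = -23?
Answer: 18597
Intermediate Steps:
m = -224 (m = -16*14 = -224)
(f(-133) + m) + (15365 - 1*(-3479)) = (-23 - 224) + (15365 - 1*(-3479)) = -247 + (15365 + 3479) = -247 + 18844 = 18597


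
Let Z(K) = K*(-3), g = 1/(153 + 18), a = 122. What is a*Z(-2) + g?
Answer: 125173/171 ≈ 732.01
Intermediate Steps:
g = 1/171 ≈ 0.0058480
Z(K) = -3*K
a*Z(-2) + g = 122*(-3*(-2)) + 1/171 = 122*6 + 1/171 = 732 + 1/171 = 125173/171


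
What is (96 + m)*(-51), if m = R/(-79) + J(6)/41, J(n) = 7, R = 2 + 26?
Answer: -15827799/3239 ≈ -4886.6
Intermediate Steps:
R = 28
m = -595/3239 (m = 28/(-79) + 7/41 = 28*(-1/79) + 7*(1/41) = -28/79 + 7/41 = -595/3239 ≈ -0.18370)
(96 + m)*(-51) = (96 - 595/3239)*(-51) = (310349/3239)*(-51) = -15827799/3239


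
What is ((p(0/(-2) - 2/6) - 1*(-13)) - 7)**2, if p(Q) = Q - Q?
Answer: 36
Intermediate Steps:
p(Q) = 0
((p(0/(-2) - 2/6) - 1*(-13)) - 7)**2 = ((0 - 1*(-13)) - 7)**2 = ((0 + 13) - 7)**2 = (13 - 7)**2 = 6**2 = 36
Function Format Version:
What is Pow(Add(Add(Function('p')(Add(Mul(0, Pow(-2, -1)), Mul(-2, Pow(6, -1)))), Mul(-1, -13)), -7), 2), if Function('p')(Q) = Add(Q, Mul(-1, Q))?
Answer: 36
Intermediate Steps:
Function('p')(Q) = 0
Pow(Add(Add(Function('p')(Add(Mul(0, Pow(-2, -1)), Mul(-2, Pow(6, -1)))), Mul(-1, -13)), -7), 2) = Pow(Add(Add(0, Mul(-1, -13)), -7), 2) = Pow(Add(Add(0, 13), -7), 2) = Pow(Add(13, -7), 2) = Pow(6, 2) = 36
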